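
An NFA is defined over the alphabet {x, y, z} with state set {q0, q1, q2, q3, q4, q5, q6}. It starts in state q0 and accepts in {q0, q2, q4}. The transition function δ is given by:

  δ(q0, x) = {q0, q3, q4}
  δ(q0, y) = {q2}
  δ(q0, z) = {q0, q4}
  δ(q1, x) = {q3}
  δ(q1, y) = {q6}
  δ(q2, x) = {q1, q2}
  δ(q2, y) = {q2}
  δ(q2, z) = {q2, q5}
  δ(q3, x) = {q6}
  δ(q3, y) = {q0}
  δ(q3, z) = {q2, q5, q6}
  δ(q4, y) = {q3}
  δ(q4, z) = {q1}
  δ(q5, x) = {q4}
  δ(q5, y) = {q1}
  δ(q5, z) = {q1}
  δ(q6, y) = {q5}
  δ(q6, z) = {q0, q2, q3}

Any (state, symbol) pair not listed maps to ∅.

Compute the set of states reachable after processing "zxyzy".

Start in {q0}.
Read 'z': {q0} → {q0, q4}.
Read 'x': {q0, q4} → {q0, q3, q4}.
Read 'y': {q0, q3, q4} → {q0, q2, q3}.
Read 'z': {q0, q2, q3} → {q0, q2, q4, q5, q6}.
Read 'y': {q0, q2, q4, q5, q6} → {q1, q2, q3, q5}.

{q1, q2, q3, q5}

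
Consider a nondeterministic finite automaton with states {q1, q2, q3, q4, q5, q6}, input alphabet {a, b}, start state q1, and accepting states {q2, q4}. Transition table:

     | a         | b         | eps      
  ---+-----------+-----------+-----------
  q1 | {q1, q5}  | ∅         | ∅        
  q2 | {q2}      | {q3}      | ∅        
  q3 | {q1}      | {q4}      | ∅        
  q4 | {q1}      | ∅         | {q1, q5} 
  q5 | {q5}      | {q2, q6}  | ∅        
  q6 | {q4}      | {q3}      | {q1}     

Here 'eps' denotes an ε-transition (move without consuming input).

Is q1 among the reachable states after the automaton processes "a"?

Start in {q1}.
Read 'a': q1→{q1, q5}; now {q1, q5}.
State q1 is in {q1, q5}.

Yes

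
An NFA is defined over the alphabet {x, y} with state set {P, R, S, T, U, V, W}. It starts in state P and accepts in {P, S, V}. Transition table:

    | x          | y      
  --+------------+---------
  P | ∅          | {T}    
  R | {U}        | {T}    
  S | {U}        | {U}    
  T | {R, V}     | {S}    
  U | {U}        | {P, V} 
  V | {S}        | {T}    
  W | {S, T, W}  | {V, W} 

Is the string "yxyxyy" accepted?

Start in {P}.
Read 'y': P→{T}; now {T}.
Read 'x': T→{R, V}; now {R, V}.
Read 'y': R→{T}, V→{T}; now {T}.
Read 'x': T→{R, V}; now {R, V}.
Read 'y': R→{T}, V→{T}; now {T}.
Read 'y': T→{S}; now {S}.
The final set {S} contains the accepting state S.

Yes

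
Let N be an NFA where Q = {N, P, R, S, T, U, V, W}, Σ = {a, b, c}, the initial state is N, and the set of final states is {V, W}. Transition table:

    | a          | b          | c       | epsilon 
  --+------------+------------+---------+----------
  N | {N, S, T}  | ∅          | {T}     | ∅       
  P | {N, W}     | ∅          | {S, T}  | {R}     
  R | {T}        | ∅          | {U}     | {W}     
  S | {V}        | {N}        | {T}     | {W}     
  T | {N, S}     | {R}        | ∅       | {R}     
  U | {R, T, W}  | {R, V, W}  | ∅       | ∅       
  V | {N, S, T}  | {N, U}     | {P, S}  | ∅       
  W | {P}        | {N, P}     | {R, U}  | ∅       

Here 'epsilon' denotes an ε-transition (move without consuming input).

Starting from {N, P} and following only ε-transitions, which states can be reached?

{N, P, R, W}

Begin with {N, P}.
ε-move P → R; add R.
ε-move R → W; add W.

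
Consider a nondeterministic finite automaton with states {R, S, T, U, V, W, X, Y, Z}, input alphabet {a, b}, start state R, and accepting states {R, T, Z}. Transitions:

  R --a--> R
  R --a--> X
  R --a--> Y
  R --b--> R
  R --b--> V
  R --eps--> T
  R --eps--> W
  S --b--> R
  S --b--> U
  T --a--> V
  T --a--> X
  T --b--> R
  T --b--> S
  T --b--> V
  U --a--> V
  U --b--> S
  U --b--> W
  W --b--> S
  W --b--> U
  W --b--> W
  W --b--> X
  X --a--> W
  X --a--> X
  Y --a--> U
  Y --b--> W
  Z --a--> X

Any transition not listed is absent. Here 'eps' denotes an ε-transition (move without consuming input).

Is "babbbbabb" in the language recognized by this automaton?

Yes

Start: ε-closure({R}) = {R, T, W}.
Read 'b': R→{R, V}, T→{R, S, V}, W→{S, U, W, X}; union {R, S, U, V, W, X}; ε-closure = {R, S, T, U, V, W, X}.
Read 'a': R→{R, X, Y}, S→∅, T→{V, X}, U→{V}, V→∅, W→∅, X→{W, X}; union {R, V, W, X, Y}; ε-closure = {R, T, V, W, X, Y}.
Read 'b': R→{R, V}, T→{R, S, V}, V→∅, W→{S, U, W, X}, X→∅, Y→{W}; union {R, S, U, V, W, X}; ε-closure = {R, S, T, U, V, W, X}.
Read 'b': R→{R, V}, S→{R, U}, T→{R, S, V}, U→{S, W}, V→∅, W→{S, U, W, X}, X→∅; union {R, S, U, V, W, X}; ε-closure = {R, S, T, U, V, W, X}.
Read 'b': R→{R, V}, S→{R, U}, T→{R, S, V}, U→{S, W}, V→∅, W→{S, U, W, X}, X→∅; union {R, S, U, V, W, X}; ε-closure = {R, S, T, U, V, W, X}.
Read 'b': R→{R, V}, S→{R, U}, T→{R, S, V}, U→{S, W}, V→∅, W→{S, U, W, X}, X→∅; union {R, S, U, V, W, X}; ε-closure = {R, S, T, U, V, W, X}.
Read 'a': R→{R, X, Y}, S→∅, T→{V, X}, U→{V}, V→∅, W→∅, X→{W, X}; union {R, V, W, X, Y}; ε-closure = {R, T, V, W, X, Y}.
Read 'b': R→{R, V}, T→{R, S, V}, V→∅, W→{S, U, W, X}, X→∅, Y→{W}; union {R, S, U, V, W, X}; ε-closure = {R, S, T, U, V, W, X}.
Read 'b': R→{R, V}, S→{R, U}, T→{R, S, V}, U→{S, W}, V→∅, W→{S, U, W, X}, X→∅; union {R, S, U, V, W, X}; ε-closure = {R, S, T, U, V, W, X}.
The final set {R, S, T, U, V, W, X} contains the accepting states R, T.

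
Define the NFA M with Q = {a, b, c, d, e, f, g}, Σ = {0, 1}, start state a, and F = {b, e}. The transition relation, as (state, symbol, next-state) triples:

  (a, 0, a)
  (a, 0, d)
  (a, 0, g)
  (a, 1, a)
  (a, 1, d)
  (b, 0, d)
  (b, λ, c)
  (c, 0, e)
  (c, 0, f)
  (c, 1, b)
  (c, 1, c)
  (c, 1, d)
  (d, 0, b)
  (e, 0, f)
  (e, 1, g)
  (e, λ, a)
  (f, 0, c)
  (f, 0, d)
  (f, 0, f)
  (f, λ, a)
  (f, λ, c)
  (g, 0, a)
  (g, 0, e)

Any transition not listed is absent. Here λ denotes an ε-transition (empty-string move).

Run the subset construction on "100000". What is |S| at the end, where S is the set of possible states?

7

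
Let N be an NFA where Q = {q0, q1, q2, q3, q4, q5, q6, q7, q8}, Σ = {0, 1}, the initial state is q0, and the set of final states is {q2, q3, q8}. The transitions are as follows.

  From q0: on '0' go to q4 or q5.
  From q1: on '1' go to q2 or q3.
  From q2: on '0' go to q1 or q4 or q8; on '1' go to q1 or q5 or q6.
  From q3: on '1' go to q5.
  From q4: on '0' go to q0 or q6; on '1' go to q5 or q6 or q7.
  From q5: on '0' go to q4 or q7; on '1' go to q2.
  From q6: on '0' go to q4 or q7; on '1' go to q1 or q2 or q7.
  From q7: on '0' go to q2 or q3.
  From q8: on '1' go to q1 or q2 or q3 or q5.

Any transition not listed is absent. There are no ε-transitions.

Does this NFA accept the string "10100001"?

Start in {q0}.
Read '1': q0→∅; now ∅.
The set is empty and remains empty for the remaining 7 symbols.
The final set ∅ contains no accepting state.

No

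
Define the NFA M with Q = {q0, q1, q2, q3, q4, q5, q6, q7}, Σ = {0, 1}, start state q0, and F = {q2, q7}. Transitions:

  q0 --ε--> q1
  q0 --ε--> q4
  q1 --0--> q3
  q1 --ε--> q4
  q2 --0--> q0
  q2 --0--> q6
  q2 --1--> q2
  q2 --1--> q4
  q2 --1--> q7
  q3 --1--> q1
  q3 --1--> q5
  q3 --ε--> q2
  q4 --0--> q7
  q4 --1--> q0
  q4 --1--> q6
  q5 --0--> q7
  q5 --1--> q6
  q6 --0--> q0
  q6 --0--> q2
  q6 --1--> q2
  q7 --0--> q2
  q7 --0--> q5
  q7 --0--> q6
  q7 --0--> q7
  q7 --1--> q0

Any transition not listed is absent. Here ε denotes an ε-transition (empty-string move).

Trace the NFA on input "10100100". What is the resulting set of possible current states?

Start: ε-closure({q0}) = {q0, q1, q4}.
Read '1': q0→∅, q1→∅, q4→{q0, q6}; union {q0, q6}; ε-closure = {q0, q1, q4, q6}.
Read '0': q0→∅, q1→{q3}, q4→{q7}, q6→{q0, q2}; union {q0, q2, q3, q7}; ε-closure = {q0, q1, q2, q3, q4, q7}.
Read '1': q0→∅, q1→∅, q2→{q2, q4, q7}, q3→{q1, q5}, q4→{q0, q6}, q7→{q0}; now {q0, q1, q2, q4, q5, q6, q7}.
Read '0': q0→∅, q1→{q3}, q2→{q0, q6}, q4→{q7}, q5→{q7}, q6→{q0, q2}, q7→{q2, q5, q6, q7}; union {q0, q2, q3, q5, q6, q7}; ε-closure = {q0, q1, q2, q3, q4, q5, q6, q7}.
Read '0': q0→∅, q1→{q3}, q2→{q0, q6}, q3→∅, q4→{q7}, q5→{q7}, q6→{q0, q2}, q7→{q2, q5, q6, q7}; union {q0, q2, q3, q5, q6, q7}; ε-closure = {q0, q1, q2, q3, q4, q5, q6, q7}.
Read '1': q0→∅, q1→∅, q2→{q2, q4, q7}, q3→{q1, q5}, q4→{q0, q6}, q5→{q6}, q6→{q2}, q7→{q0}; now {q0, q1, q2, q4, q5, q6, q7}.
Read '0': q0→∅, q1→{q3}, q2→{q0, q6}, q4→{q7}, q5→{q7}, q6→{q0, q2}, q7→{q2, q5, q6, q7}; union {q0, q2, q3, q5, q6, q7}; ε-closure = {q0, q1, q2, q3, q4, q5, q6, q7}.
Read '0': q0→∅, q1→{q3}, q2→{q0, q6}, q3→∅, q4→{q7}, q5→{q7}, q6→{q0, q2}, q7→{q2, q5, q6, q7}; union {q0, q2, q3, q5, q6, q7}; ε-closure = {q0, q1, q2, q3, q4, q5, q6, q7}.

{q0, q1, q2, q3, q4, q5, q6, q7}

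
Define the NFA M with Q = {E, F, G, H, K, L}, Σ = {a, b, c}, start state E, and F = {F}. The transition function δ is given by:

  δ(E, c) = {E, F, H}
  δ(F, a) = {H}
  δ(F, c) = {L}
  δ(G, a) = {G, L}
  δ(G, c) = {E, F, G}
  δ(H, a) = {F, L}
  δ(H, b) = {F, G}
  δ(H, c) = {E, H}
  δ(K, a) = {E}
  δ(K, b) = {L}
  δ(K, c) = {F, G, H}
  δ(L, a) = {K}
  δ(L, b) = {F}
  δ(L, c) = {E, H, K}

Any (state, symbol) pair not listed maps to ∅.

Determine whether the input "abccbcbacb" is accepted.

Start in {E}.
Read 'a': E→∅; now ∅.
The set is empty and remains empty for the remaining 9 symbols.
The final set ∅ contains no accepting state.

No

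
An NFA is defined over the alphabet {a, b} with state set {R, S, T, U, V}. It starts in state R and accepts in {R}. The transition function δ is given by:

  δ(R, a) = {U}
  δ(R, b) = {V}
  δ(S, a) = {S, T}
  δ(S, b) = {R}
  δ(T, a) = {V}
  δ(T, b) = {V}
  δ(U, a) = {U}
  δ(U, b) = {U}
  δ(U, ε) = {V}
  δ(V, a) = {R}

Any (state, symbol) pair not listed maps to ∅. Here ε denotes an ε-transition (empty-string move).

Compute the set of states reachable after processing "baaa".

{R, U, V}

Start in {R}.
Read 'b': {R} → {V}.
Read 'a': {V} → {R}.
Read 'a': {R} → {U, V}.
Read 'a': {U, V} → {R, U, V}.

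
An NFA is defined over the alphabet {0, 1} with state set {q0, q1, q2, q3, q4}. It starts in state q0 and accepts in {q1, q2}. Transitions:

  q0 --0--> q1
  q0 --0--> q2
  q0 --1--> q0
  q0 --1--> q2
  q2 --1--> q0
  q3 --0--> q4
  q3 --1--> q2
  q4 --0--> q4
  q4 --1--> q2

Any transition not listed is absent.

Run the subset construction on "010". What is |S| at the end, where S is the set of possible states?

Start in {q0}.
Read '0': {q0} → {q1, q2}.
Read '1': {q1, q2} → {q0}.
Read '0': {q0} → {q1, q2}.
That set has 2 states.

2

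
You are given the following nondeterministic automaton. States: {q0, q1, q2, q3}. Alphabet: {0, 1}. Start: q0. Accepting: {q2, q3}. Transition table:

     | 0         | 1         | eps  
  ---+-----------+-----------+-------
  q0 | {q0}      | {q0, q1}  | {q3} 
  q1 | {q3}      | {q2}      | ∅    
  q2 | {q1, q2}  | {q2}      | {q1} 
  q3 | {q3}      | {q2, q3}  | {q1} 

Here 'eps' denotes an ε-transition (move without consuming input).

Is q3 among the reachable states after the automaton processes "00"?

Yes

Start: ε-closure({q0}) = {q0, q1, q3}.
Read '0': {q0, q1, q3} → {q0, q1, q3}.
Read '0': {q0, q1, q3} → {q0, q1, q3}.
State q3 is in {q0, q1, q3}.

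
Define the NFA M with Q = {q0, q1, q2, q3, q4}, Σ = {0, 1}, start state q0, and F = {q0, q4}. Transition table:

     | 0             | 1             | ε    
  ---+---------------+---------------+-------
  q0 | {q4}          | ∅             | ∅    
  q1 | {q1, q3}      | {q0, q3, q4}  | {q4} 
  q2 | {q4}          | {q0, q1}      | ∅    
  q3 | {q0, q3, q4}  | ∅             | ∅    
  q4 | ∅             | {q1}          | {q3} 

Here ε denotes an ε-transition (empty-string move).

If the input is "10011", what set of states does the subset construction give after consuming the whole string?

∅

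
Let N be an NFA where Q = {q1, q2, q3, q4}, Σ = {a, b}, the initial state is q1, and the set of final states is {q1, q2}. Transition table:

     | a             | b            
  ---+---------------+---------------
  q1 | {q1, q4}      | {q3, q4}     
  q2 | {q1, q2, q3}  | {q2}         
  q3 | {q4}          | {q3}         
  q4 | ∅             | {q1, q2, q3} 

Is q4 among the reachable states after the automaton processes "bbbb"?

Start in {q1}.
Read 'b': q1→{q3, q4}; now {q3, q4}.
Read 'b': q3→{q3}, q4→{q1, q2, q3}; now {q1, q2, q3}.
Read 'b': q1→{q3, q4}, q2→{q2}, q3→{q3}; now {q2, q3, q4}.
Read 'b': q2→{q2}, q3→{q3}, q4→{q1, q2, q3}; now {q1, q2, q3}.
State q4 is not in {q1, q2, q3}.

No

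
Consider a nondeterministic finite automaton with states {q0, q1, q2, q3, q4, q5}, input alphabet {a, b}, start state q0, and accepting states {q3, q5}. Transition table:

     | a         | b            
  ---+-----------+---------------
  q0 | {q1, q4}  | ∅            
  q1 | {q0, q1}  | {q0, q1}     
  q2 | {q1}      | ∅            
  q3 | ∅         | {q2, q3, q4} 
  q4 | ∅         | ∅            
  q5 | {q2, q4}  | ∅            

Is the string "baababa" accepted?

No

Start in {q0}.
Read 'b': {q0} → ∅.
The set is empty and remains empty for the remaining 6 symbols.
The final set ∅ contains no accepting state.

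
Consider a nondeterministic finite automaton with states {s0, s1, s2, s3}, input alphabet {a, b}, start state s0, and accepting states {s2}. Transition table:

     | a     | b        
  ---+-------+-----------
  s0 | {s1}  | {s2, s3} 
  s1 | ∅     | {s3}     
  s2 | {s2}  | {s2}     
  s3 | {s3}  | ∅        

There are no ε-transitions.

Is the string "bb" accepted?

Start in {s0}.
Read 'b': s0→{s2, s3}; now {s2, s3}.
Read 'b': s2→{s2}, s3→∅; now {s2}.
The final set {s2} contains the accepting state s2.

Yes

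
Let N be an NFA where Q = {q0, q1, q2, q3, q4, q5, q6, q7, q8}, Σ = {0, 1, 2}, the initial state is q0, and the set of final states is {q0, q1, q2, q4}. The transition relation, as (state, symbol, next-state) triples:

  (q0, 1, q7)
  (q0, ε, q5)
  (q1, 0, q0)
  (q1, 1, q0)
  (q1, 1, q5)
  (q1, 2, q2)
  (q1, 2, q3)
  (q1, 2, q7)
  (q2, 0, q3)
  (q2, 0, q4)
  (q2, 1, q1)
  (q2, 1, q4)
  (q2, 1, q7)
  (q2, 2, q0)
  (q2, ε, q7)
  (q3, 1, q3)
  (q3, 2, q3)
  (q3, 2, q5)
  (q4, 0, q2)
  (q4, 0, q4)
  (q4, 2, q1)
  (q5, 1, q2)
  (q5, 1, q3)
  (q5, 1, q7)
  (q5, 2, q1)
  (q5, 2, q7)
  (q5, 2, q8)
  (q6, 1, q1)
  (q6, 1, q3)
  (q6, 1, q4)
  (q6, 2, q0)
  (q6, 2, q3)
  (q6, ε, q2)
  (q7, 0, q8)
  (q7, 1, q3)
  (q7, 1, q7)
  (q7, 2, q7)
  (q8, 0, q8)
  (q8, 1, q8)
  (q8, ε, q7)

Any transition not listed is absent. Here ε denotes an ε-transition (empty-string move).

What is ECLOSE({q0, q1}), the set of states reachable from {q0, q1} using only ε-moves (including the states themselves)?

{q0, q1, q5}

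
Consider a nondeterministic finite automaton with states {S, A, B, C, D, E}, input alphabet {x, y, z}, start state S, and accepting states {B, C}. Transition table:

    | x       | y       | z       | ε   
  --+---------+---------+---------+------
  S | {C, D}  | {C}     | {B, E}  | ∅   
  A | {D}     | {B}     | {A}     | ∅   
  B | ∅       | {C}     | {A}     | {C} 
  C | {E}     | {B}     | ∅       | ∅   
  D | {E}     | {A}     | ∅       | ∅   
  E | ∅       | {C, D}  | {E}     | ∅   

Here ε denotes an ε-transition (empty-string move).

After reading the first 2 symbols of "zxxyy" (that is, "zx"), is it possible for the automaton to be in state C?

Start in {S}.
Read 'z': S→{B, E}; union {B, E}; ε-closure = {B, C, E}.
Read 'x': B→∅, C→{E}, E→∅; now {E}.
State C is not in {E}.

No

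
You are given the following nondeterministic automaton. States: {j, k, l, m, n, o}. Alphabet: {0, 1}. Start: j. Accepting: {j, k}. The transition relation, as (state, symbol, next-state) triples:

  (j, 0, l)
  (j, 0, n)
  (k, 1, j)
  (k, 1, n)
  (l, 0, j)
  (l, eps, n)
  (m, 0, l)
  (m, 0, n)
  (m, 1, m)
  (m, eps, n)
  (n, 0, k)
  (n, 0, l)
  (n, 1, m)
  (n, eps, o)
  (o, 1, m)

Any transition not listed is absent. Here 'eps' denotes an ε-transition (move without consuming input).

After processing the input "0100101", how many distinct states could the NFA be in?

4

Start in {j}.
Read '0': j→{l, n}; union {l, n}; ε-closure = {l, n, o}.
Read '1': l→∅, n→{m}, o→{m}; union {m}; ε-closure = {m, n, o}.
Read '0': m→{l, n}, n→{k, l}, o→∅; union {k, l, n}; ε-closure = {k, l, n, o}.
Read '0': k→∅, l→{j}, n→{k, l}, o→∅; union {j, k, l}; ε-closure = {j, k, l, n, o}.
Read '1': j→∅, k→{j, n}, l→∅, n→{m}, o→{m}; union {j, m, n}; ε-closure = {j, m, n, o}.
Read '0': j→{l, n}, m→{l, n}, n→{k, l}, o→∅; union {k, l, n}; ε-closure = {k, l, n, o}.
Read '1': k→{j, n}, l→∅, n→{m}, o→{m}; union {j, m, n}; ε-closure = {j, m, n, o}.
That set has 4 states.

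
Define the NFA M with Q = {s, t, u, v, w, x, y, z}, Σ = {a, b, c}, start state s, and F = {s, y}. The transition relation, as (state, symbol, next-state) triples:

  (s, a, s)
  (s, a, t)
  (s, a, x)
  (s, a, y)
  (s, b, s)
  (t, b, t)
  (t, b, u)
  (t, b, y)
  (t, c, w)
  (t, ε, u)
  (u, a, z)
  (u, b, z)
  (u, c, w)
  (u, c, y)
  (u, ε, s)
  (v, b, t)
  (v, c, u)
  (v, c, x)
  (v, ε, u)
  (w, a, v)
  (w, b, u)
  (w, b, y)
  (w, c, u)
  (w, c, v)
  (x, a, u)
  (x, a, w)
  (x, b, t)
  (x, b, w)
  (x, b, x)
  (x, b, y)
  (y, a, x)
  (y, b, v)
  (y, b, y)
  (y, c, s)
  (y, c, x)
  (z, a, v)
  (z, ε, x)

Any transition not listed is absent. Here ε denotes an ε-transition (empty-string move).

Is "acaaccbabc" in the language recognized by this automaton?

Start in {s}.
Read 'a': s→{s, t, x, y}; union {s, t, x, y}; ε-closure = {s, t, u, x, y}.
Read 'c': s→∅, t→{w}, u→{w, y}, x→∅, y→{s, x}; now {s, w, x, y}.
Read 'a': s→{s, t, x, y}, w→{v}, x→{u, w}, y→{x}; now {s, t, u, v, w, x, y}.
Read 'a': s→{s, t, x, y}, t→∅, u→{z}, v→∅, w→{v}, x→{u, w}, y→{x}; now {s, t, u, v, w, x, y, z}.
Read 'c': s→∅, t→{w}, u→{w, y}, v→{u, x}, w→{u, v}, x→∅, y→{s, x}, z→∅; now {s, u, v, w, x, y}.
Read 'c': s→∅, u→{w, y}, v→{u, x}, w→{u, v}, x→∅, y→{s, x}; now {s, u, v, w, x, y}.
Read 'b': s→{s}, u→{z}, v→{t}, w→{u, y}, x→{t, w, x, y}, y→{v, y}; now {s, t, u, v, w, x, y, z}.
Read 'a': s→{s, t, x, y}, t→∅, u→{z}, v→∅, w→{v}, x→{u, w}, y→{x}, z→{v}; now {s, t, u, v, w, x, y, z}.
Read 'b': s→{s}, t→{t, u, y}, u→{z}, v→{t}, w→{u, y}, x→{t, w, x, y}, y→{v, y}, z→∅; now {s, t, u, v, w, x, y, z}.
Read 'c': s→∅, t→{w}, u→{w, y}, v→{u, x}, w→{u, v}, x→∅, y→{s, x}, z→∅; now {s, u, v, w, x, y}.
The final set {s, u, v, w, x, y} contains the accepting states s, y.

Yes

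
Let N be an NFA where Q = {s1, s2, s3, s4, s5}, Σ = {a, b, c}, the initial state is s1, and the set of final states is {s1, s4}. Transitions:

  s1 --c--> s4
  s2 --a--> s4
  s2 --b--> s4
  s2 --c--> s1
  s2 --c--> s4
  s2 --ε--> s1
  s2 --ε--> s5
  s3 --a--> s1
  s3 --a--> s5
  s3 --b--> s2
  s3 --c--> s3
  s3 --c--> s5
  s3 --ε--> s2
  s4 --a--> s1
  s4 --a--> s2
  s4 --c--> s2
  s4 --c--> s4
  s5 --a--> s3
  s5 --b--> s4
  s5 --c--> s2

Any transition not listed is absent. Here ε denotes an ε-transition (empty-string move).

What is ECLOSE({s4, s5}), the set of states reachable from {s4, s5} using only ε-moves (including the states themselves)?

{s4, s5}

Begin with {s4, s5}.
No ε-moves leave this set, so the closure equals the set itself.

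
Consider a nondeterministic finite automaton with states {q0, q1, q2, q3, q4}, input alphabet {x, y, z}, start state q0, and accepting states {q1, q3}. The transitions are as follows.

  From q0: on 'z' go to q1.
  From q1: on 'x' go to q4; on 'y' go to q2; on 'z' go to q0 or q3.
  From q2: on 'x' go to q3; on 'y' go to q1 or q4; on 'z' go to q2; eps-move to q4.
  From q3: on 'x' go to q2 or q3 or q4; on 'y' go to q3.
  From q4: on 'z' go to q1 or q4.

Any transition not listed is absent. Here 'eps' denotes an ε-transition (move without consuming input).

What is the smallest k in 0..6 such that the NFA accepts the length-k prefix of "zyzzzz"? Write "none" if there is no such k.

Start in {q0}.
Read 'z': q0→{q1}; now {q1}.
None of the earlier sets intersect F, but {q1} does.

1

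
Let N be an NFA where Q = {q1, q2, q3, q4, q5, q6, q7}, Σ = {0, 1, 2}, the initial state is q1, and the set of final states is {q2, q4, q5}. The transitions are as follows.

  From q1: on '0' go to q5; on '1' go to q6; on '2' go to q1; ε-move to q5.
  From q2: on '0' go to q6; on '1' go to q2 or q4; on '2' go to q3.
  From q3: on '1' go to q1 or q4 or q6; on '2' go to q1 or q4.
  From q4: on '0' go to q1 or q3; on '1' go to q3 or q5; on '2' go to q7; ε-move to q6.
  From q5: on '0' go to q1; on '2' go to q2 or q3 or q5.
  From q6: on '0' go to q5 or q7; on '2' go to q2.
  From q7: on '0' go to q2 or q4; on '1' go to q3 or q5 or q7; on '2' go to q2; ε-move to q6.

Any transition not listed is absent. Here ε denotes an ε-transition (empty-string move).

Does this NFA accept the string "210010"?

Start: ε-closure({q1}) = {q1, q5}.
Read '2': {q1, q5} → {q1, q2, q3, q5}.
Read '1': {q1, q2, q3, q5} → {q1, q2, q4, q5, q6}.
Read '0': {q1, q2, q4, q5, q6} → {q1, q3, q5, q6, q7}.
Read '0': {q1, q3, q5, q6, q7} → {q1, q2, q4, q5, q6, q7}.
Read '1': {q1, q2, q4, q5, q6, q7} → {q2, q3, q4, q5, q6, q7}.
Read '0': {q2, q3, q4, q5, q6, q7} → {q1, q2, q3, q4, q5, q6, q7}.
The final set {q1, q2, q3, q4, q5, q6, q7} contains the accepting states q2, q4, q5.

Yes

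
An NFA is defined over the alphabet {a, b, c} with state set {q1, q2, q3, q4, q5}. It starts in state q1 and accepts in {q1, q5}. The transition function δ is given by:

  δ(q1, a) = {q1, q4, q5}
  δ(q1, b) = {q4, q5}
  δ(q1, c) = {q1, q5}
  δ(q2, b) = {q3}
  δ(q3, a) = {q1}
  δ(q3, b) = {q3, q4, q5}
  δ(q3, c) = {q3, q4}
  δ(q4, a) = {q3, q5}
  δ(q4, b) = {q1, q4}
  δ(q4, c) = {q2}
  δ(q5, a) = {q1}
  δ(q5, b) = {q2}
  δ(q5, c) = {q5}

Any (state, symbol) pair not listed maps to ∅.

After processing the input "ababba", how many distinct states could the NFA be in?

Start in {q1}.
Read 'a': q1→{q1, q4, q5}; now {q1, q4, q5}.
Read 'b': q1→{q4, q5}, q4→{q1, q4}, q5→{q2}; now {q1, q2, q4, q5}.
Read 'a': q1→{q1, q4, q5}, q2→∅, q4→{q3, q5}, q5→{q1}; now {q1, q3, q4, q5}.
Read 'b': q1→{q4, q5}, q3→{q3, q4, q5}, q4→{q1, q4}, q5→{q2}; now {q1, q2, q3, q4, q5}.
Read 'b': q1→{q4, q5}, q2→{q3}, q3→{q3, q4, q5}, q4→{q1, q4}, q5→{q2}; now {q1, q2, q3, q4, q5}.
Read 'a': q1→{q1, q4, q5}, q2→∅, q3→{q1}, q4→{q3, q5}, q5→{q1}; now {q1, q3, q4, q5}.
That set has 4 states.

4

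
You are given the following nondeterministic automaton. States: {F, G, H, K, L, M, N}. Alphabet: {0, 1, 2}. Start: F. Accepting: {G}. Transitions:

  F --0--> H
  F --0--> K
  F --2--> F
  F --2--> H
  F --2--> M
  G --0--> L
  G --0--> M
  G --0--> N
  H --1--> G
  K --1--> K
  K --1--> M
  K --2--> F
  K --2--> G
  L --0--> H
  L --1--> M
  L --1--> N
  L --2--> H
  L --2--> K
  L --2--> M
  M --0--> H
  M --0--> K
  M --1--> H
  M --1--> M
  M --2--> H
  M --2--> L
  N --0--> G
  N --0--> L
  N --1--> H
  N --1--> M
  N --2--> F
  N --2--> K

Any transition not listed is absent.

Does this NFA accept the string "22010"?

Start in {F}.
Read '2': {F} → {F, H, M}.
Read '2': {F, H, M} → {F, H, L, M}.
Read '0': {F, H, L, M} → {H, K}.
Read '1': {H, K} → {G, K, M}.
Read '0': {G, K, M} → {H, K, L, M, N}.
The final set {H, K, L, M, N} contains no accepting state.

No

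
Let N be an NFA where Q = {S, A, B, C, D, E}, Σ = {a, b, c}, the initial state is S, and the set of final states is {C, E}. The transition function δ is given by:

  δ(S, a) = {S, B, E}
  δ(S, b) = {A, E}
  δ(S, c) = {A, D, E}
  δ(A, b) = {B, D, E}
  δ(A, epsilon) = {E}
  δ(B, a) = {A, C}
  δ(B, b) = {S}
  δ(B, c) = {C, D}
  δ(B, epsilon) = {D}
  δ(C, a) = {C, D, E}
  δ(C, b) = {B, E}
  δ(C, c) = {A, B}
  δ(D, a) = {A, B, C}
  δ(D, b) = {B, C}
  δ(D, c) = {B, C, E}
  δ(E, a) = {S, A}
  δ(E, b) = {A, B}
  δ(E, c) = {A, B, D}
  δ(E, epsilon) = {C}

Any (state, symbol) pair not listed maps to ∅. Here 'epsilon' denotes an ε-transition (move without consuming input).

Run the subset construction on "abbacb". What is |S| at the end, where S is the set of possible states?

6

Start in {S}.
Read 'a': S→{S, B, E}; union {S, B, E}; ε-closure = {S, B, C, D, E}.
Read 'b': S→{A, E}, B→{S}, C→{B, E}, D→{B, C}, E→{A, B}; union {S, A, B, C, E}; ε-closure = {S, A, B, C, D, E}.
Read 'b': S→{A, E}, A→{B, D, E}, B→{S}, C→{B, E}, D→{B, C}, E→{A, B}; now {S, A, B, C, D, E}.
Read 'a': S→{S, B, E}, A→∅, B→{A, C}, C→{C, D, E}, D→{A, B, C}, E→{S, A}; now {S, A, B, C, D, E}.
Read 'c': S→{A, D, E}, A→∅, B→{C, D}, C→{A, B}, D→{B, C, E}, E→{A, B, D}; now {A, B, C, D, E}.
Read 'b': A→{B, D, E}, B→{S}, C→{B, E}, D→{B, C}, E→{A, B}; now {S, A, B, C, D, E}.
That set has 6 states.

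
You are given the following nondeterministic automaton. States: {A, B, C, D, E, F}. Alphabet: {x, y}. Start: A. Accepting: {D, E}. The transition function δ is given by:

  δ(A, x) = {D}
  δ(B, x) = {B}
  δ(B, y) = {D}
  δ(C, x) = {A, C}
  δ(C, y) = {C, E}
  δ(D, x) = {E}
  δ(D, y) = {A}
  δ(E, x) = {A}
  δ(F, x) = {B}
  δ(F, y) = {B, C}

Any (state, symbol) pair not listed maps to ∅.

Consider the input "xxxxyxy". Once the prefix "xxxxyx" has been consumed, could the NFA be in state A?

Start in {A}.
Read 'x': {A} → {D}.
Read 'x': {D} → {E}.
Read 'x': {E} → {A}.
Read 'x': {A} → {D}.
Read 'y': {D} → {A}.
Read 'x': {A} → {D}.
State A is not in {D}.

No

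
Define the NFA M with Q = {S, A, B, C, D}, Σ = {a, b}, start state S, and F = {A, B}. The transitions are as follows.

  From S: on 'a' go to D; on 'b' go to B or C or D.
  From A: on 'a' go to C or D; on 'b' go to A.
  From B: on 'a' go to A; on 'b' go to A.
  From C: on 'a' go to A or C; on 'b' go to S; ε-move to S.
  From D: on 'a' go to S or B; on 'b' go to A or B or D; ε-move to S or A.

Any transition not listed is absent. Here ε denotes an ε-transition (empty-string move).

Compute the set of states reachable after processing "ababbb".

Start in {S}.
Read 'a': {S} → {S, A, D}.
Read 'b': {S, A, D} → {S, A, B, C, D}.
Read 'a': {S, A, B, C, D} → {S, A, B, C, D}.
Read 'b': {S, A, B, C, D} → {S, A, B, C, D}.
Read 'b': {S, A, B, C, D} → {S, A, B, C, D}.
Read 'b': {S, A, B, C, D} → {S, A, B, C, D}.

{S, A, B, C, D}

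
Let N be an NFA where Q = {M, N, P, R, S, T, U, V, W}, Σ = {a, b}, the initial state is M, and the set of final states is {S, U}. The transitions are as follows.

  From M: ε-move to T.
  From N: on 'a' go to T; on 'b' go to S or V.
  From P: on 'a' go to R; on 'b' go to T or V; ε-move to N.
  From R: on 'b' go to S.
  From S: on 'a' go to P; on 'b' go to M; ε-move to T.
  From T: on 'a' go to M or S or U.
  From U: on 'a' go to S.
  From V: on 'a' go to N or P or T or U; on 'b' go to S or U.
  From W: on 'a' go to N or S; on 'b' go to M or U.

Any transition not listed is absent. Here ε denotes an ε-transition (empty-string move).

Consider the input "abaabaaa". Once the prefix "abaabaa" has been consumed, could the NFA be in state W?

Start: ε-closure({M}) = {M, T}.
Read 'a': M→∅, T→{M, S, U}; union {M, S, U}; ε-closure = {M, S, T, U}.
Read 'b': M→∅, S→{M}, T→∅, U→∅; union {M}; ε-closure = {M, T}.
Read 'a': M→∅, T→{M, S, U}; union {M, S, U}; ε-closure = {M, S, T, U}.
Read 'a': M→∅, S→{P}, T→{M, S, U}, U→{S}; union {M, P, S, U}; ε-closure = {M, N, P, S, T, U}.
Read 'b': M→∅, N→{S, V}, P→{T, V}, S→{M}, T→∅, U→∅; now {M, S, T, V}.
Read 'a': M→∅, S→{P}, T→{M, S, U}, V→{N, P, T, U}; now {M, N, P, S, T, U}.
Read 'a': M→∅, N→{T}, P→{R}, S→{P}, T→{M, S, U}, U→{S}; union {M, P, R, S, T, U}; ε-closure = {M, N, P, R, S, T, U}.
State W is not in {M, N, P, R, S, T, U}.

No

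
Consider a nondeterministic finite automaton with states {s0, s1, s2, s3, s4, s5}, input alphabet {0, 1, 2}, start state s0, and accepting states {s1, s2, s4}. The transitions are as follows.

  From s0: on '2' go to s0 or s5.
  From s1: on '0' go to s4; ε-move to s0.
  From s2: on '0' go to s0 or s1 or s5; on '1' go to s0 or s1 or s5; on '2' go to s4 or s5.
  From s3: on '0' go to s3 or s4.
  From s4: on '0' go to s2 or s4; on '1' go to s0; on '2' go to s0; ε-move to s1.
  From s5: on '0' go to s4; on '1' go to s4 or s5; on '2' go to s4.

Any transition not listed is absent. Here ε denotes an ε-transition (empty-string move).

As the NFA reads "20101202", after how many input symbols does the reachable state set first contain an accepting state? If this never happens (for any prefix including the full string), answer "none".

2

Start in {s0}.
Read '2': s0→{s0, s5}; now {s0, s5}.
Read '0': s0→∅, s5→{s4}; union {s4}; ε-closure = {s0, s1, s4}.
None of the earlier sets intersect F, but {s0, s1, s4} does.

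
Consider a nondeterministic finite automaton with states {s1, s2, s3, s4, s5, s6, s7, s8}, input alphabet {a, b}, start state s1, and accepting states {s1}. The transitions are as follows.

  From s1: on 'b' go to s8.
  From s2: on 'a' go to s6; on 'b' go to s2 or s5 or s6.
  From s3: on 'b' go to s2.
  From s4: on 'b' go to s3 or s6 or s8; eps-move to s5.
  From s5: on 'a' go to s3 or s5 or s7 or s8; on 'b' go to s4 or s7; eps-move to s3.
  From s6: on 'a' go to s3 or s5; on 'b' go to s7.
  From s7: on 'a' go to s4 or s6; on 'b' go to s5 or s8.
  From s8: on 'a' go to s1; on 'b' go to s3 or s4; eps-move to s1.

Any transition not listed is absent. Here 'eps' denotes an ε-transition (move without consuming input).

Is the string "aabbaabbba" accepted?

No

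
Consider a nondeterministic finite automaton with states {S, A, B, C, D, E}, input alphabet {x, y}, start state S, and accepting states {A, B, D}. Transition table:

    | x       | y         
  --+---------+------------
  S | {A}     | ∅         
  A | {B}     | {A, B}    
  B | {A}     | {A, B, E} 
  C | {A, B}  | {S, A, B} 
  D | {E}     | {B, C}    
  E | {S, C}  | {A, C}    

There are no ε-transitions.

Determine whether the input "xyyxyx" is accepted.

Yes

Start in {S}.
Read 'x': S→{A}; now {A}.
Read 'y': A→{A, B}; now {A, B}.
Read 'y': A→{A, B}, B→{A, B, E}; now {A, B, E}.
Read 'x': A→{B}, B→{A}, E→{S, C}; now {S, A, B, C}.
Read 'y': S→∅, A→{A, B}, B→{A, B, E}, C→{S, A, B}; now {S, A, B, E}.
Read 'x': S→{A}, A→{B}, B→{A}, E→{S, C}; now {S, A, B, C}.
The final set {S, A, B, C} contains the accepting states A, B.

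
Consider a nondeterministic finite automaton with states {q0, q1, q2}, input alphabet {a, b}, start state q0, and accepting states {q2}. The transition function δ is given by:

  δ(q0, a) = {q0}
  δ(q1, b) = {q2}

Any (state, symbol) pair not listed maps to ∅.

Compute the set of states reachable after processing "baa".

Start in {q0}.
Read 'b': q0→∅; now ∅.
The set is empty and remains empty for the remaining 2 symbols.

∅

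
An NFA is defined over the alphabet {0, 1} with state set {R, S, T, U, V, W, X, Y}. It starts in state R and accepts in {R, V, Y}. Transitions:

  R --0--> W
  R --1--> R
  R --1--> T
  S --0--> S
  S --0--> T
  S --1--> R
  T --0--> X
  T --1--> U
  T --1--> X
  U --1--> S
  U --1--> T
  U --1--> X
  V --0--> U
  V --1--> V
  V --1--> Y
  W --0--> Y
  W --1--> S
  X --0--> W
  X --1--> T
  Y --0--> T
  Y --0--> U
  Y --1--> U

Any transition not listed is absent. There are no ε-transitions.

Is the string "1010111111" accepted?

Start in {R}.
Read '1': R→{R, T}; now {R, T}.
Read '0': R→{W}, T→{X}; now {W, X}.
Read '1': W→{S}, X→{T}; now {S, T}.
Read '0': S→{S, T}, T→{X}; now {S, T, X}.
Read '1': S→{R}, T→{U, X}, X→{T}; now {R, T, U, X}.
Read '1': R→{R, T}, T→{U, X}, U→{S, T, X}, X→{T}; now {R, S, T, U, X}.
Read '1': R→{R, T}, S→{R}, T→{U, X}, U→{S, T, X}, X→{T}; now {R, S, T, U, X}.
Read '1': R→{R, T}, S→{R}, T→{U, X}, U→{S, T, X}, X→{T}; now {R, S, T, U, X}.
Read '1': R→{R, T}, S→{R}, T→{U, X}, U→{S, T, X}, X→{T}; now {R, S, T, U, X}.
Read '1': R→{R, T}, S→{R}, T→{U, X}, U→{S, T, X}, X→{T}; now {R, S, T, U, X}.
The final set {R, S, T, U, X} contains the accepting state R.

Yes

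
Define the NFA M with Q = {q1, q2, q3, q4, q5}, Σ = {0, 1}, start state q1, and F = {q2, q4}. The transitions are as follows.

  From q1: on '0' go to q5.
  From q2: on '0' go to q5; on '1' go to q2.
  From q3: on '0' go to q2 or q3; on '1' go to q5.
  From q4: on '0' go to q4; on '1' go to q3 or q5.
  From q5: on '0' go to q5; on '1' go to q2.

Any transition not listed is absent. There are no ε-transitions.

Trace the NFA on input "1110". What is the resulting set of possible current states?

∅

Start in {q1}.
Read '1': q1→∅; now ∅.
The set is empty and remains empty for the remaining 3 symbols.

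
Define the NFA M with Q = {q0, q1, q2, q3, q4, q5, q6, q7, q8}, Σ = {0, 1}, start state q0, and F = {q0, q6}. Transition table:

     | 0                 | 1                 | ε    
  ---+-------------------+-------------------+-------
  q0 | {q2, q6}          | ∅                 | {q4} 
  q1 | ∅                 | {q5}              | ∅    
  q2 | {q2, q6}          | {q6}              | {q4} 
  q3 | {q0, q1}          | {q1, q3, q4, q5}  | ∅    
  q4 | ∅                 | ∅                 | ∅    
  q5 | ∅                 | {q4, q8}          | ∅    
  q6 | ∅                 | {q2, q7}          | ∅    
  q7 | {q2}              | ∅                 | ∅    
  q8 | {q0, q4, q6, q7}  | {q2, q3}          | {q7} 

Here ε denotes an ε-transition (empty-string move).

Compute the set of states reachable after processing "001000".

Start: ε-closure({q0}) = {q0, q4}.
Read '0': {q0, q4} → {q2, q4, q6}.
Read '0': {q2, q4, q6} → {q2, q4, q6}.
Read '1': {q2, q4, q6} → {q2, q4, q6, q7}.
Read '0': {q2, q4, q6, q7} → {q2, q4, q6}.
Read '0': {q2, q4, q6} → {q2, q4, q6}.
Read '0': {q2, q4, q6} → {q2, q4, q6}.

{q2, q4, q6}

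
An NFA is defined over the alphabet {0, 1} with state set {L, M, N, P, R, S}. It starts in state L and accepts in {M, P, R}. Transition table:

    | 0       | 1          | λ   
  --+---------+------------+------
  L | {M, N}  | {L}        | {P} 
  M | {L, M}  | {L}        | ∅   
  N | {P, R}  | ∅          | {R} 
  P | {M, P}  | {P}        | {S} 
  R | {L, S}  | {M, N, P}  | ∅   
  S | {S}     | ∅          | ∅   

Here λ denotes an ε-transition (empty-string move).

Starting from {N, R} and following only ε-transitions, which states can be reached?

{N, R}

Begin with {N, R}.
No ε-moves leave this set, so the closure equals the set itself.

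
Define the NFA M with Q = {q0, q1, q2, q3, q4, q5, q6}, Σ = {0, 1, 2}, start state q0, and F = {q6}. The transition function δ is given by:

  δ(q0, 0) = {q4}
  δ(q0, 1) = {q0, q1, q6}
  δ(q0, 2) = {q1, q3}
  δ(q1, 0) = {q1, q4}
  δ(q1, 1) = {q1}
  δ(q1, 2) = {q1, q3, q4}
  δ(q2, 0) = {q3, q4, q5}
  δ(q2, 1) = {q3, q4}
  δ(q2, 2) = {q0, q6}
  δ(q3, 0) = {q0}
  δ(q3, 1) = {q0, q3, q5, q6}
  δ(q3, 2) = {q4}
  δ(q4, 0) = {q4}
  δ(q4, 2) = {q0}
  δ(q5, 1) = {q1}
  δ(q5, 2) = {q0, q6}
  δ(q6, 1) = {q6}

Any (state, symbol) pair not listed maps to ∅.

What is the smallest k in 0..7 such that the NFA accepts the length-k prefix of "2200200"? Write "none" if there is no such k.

Start in {q0}.
Read '2': {q0} → {q1, q3}.
Read '2': {q1, q3} → {q1, q3, q4}.
Read '0': {q1, q3, q4} → {q0, q1, q4}.
Read '0': {q0, q1, q4} → {q1, q4}.
Read '2': {q1, q4} → {q0, q1, q3, q4}.
Read '0': {q0, q1, q3, q4} → {q0, q1, q4}.
Read '0': {q0, q1, q4} → {q1, q4}.
No reachable set along the way intersects F.

none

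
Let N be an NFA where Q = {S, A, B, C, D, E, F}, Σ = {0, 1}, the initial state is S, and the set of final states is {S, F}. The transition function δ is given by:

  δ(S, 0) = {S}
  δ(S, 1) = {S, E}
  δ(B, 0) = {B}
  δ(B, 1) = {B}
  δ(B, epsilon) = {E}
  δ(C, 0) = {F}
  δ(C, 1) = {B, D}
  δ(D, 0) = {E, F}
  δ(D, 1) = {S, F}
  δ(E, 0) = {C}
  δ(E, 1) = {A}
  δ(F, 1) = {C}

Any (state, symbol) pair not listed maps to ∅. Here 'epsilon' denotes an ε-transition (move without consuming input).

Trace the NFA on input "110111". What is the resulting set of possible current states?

Start in {S}.
Read '1': {S} → {S, E}.
Read '1': {S, E} → {S, A, E}.
Read '0': {S, A, E} → {S, C}.
Read '1': {S, C} → {S, B, D, E}.
Read '1': {S, B, D, E} → {S, A, B, E, F}.
Read '1': {S, A, B, E, F} → {S, A, B, C, E}.

{S, A, B, C, E}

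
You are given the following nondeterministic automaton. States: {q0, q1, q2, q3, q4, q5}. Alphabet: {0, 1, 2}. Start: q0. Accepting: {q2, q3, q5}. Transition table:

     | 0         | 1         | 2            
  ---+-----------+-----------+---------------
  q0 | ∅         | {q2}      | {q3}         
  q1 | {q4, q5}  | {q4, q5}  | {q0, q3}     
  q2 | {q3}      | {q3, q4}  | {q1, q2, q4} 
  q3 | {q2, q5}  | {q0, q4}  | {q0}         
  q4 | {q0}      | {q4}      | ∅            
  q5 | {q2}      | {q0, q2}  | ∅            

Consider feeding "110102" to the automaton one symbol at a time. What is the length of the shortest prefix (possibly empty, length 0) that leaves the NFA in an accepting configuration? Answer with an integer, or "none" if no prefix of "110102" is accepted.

Start in {q0}.
Read '1': q0→{q2}; now {q2}.
None of the earlier sets intersect F, but {q2} does.

1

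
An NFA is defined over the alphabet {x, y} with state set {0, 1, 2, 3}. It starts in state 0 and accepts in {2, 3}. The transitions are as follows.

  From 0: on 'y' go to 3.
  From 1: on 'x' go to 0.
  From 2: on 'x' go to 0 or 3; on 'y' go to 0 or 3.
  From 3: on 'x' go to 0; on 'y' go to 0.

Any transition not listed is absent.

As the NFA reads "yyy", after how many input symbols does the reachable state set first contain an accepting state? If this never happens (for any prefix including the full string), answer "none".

1

Start in {0}.
Read 'y': {0} → {3}.
None of the earlier sets intersect F, but {3} does.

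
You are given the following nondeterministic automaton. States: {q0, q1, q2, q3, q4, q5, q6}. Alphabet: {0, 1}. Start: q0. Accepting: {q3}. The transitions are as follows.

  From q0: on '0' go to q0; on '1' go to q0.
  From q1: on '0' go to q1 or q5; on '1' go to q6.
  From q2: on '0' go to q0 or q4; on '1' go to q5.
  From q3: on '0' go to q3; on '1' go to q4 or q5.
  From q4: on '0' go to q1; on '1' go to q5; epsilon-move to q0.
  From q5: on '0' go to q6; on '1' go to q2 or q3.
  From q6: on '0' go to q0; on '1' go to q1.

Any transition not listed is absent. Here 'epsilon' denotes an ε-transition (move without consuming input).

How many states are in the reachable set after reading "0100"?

1

Start in {q0}.
Read '0': q0→{q0}; now {q0}.
Read '1': q0→{q0}; now {q0}.
Read '0': q0→{q0}; now {q0}.
Read '0': q0→{q0}; now {q0}.
That set has 1 state.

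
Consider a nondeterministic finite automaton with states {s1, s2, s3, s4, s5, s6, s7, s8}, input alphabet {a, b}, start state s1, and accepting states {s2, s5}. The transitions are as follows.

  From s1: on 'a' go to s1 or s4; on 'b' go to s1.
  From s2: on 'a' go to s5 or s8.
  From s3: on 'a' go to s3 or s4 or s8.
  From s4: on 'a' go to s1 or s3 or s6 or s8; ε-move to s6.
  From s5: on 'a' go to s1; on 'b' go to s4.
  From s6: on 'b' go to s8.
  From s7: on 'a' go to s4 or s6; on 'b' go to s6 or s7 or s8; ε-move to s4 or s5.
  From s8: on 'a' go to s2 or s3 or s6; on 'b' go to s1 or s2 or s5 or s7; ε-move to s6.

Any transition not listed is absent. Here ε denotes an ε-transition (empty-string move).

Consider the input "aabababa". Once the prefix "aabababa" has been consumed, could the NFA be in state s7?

Start in {s1}.
Read 'a': s1→{s1, s4}; union {s1, s4}; ε-closure = {s1, s4, s6}.
Read 'a': s1→{s1, s4}, s4→{s1, s3, s6, s8}, s6→∅; now {s1, s3, s4, s6, s8}.
Read 'b': s1→{s1}, s3→∅, s4→∅, s6→{s8}, s8→{s1, s2, s5, s7}; union {s1, s2, s5, s7, s8}; ε-closure = {s1, s2, s4, s5, s6, s7, s8}.
Read 'a': s1→{s1, s4}, s2→{s5, s8}, s4→{s1, s3, s6, s8}, s5→{s1}, s6→∅, s7→{s4, s6}, s8→{s2, s3, s6}; now {s1, s2, s3, s4, s5, s6, s8}.
Read 'b': s1→{s1}, s2→∅, s3→∅, s4→∅, s5→{s4}, s6→{s8}, s8→{s1, s2, s5, s7}; union {s1, s2, s4, s5, s7, s8}; ε-closure = {s1, s2, s4, s5, s6, s7, s8}.
Read 'a': s1→{s1, s4}, s2→{s5, s8}, s4→{s1, s3, s6, s8}, s5→{s1}, s6→∅, s7→{s4, s6}, s8→{s2, s3, s6}; now {s1, s2, s3, s4, s5, s6, s8}.
Read 'b': s1→{s1}, s2→∅, s3→∅, s4→∅, s5→{s4}, s6→{s8}, s8→{s1, s2, s5, s7}; union {s1, s2, s4, s5, s7, s8}; ε-closure = {s1, s2, s4, s5, s6, s7, s8}.
Read 'a': s1→{s1, s4}, s2→{s5, s8}, s4→{s1, s3, s6, s8}, s5→{s1}, s6→∅, s7→{s4, s6}, s8→{s2, s3, s6}; now {s1, s2, s3, s4, s5, s6, s8}.
State s7 is not in {s1, s2, s3, s4, s5, s6, s8}.

No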